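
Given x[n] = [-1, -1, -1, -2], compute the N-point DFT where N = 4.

X[k] = Σ(n=0 to 3) x[n] · ω_4^(nk)
where ω_4 = e^(-2πi/4)

Computing each X[k]:
X[0] = -5
X[1] = -1i
X[2] = 1
X[3] = 1i

X = [-5, -1i, 1, 1i]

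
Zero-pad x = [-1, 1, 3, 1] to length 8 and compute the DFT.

Original 4-point DFT: [4, -4, 0, -4]
Zero-padded 8-point DFT provides frequency interpolation.

DFT_8([x, 0, ...]) = [4, -1.0000-4.4142i, -4, -1.0000+1.5858i, 0, -1.0000-1.5858i, -4, -1.0000+4.4142i]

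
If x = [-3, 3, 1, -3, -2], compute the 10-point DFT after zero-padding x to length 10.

Original 5-point DFT: [-4, -1.0729-7.1064i, -4.4271+0.8653i, -4.4271-0.8653i, -1.0729+7.1064i]
Zero-padded 10-point DFT provides frequency interpolation.

DFT_10([x, 0, ...]) = [-4, 2.2812+1.3143i, -1.0729-7.1064i, -7.7812-2.1266i, -4.4271+0.8653i, -4, -4.4271-0.8653i, -7.7812+2.1266i, -1.0729+7.1064i, 2.2812-1.3143i]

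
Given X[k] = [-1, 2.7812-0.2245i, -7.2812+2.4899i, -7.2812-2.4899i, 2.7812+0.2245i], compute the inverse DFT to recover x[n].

x[n] = (1/5) Σ(k=0 to 4) X[k] · e^(2πikn/5)

Computing each x[n]:
x[0] = -2
x[1] = 2
x[2] = -1
x[3] = -3
x[4] = 3

x = [-2, 2, -1, -3, 3]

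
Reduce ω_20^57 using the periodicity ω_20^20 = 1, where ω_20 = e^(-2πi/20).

Since ω_20^20 = 1, powers reduce modulo 20.
57 mod 20 = 17
So ω_20^57 = ω_20^17 = e^(-2πi·17/20)

ω_20^57 = ω_20^17 = 0.5878+0.8090i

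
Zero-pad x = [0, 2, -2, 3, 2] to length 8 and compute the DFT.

Original 5-point DFT: [5, 0.4271+2.9389i, -2.9271-4.7553i, -2.9271+4.7553i, 0.4271-2.9389i]
Zero-padded 8-point DFT provides frequency interpolation.

DFT_8([x, 0, ...]) = [5, -2.7071-1.5355i, 4+1i, -1.2929-5.5355i, -5, -1.2929+5.5355i, 4-1i, -2.7071+1.5355i]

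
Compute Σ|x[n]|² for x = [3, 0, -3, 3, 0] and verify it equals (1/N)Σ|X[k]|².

Time domain:
Σ|x[n]|² = |3|² + |0|² + |-3|² + |3|² + |0|² = 27.0000

Frequency domain:
(1/5)Σ|X[k]|² = (1/5)(|3|² + |3.0000+3.5267i|² + |3.0000-5.7063i|² + |3.0000+5.7063i|² + |3.0000-3.5267i|²) = (1/5)·135.0000 = 27.0000

Both sides agree, confirming Parseval's theorem.

Σ|x[n]|² = (1/N)Σ|X[k]|² = 27.0000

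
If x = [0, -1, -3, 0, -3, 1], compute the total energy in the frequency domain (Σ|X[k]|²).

Parseval: Σ|x[n]|² = (1/N)Σ|X[k]|², so Σ|X[k]|² = N·Σ|x[n]|² = 6·20.0000

Σ|X[k]|² = N·Σ|x[n]|² = 6·20.0000 = 120.0000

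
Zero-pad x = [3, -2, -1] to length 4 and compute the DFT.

Original 3-point DFT: [0, 4.5000+0.8660i, 4.5000-0.8660i]
Zero-padded 4-point DFT provides frequency interpolation.

DFT_4([x, 0, ...]) = [0, 4+2i, 4, 4-2i]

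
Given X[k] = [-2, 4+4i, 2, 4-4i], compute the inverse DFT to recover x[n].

x[n] = (1/4) Σ(k=0 to 3) X[k] · e^(2πikn/4)

Computing each x[n]:
x[0] = 2
x[1] = -3
x[2] = -2
x[3] = 1

x = [2, -3, -2, 1]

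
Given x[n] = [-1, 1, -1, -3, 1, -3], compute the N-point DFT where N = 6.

X[k] = Σ(n=0 to 5) x[n] · ω_6^(nk)
where ω_6 = e^(-2πi/6)

Computing each X[k]:
X[0] = -6
X[1] = 1.0000-1.7321i
X[2] = -3.0000-5.1962i
X[3] = 4
X[4] = -3.0000+5.1962i
X[5] = 1.0000+1.7321i

X = [-6, 1.0000-1.7321i, -3.0000-5.1962i, 4, -3.0000+5.1962i, 1.0000+1.7321i]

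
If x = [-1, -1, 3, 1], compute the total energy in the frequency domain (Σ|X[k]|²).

Parseval: Σ|x[n]|² = (1/N)Σ|X[k]|², so Σ|X[k]|² = N·Σ|x[n]|² = 4·12.0000

Σ|X[k]|² = N·Σ|x[n]|² = 4·12.0000 = 48.0000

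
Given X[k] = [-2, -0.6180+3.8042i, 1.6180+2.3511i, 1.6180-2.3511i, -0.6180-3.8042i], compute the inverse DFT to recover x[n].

x[n] = (1/5) Σ(k=0 to 4) X[k] · e^(2πikn/5)

Computing each x[n]:
x[0] = 0
x[1] = -3
x[2] = 0
x[3] = 0
x[4] = 1

x = [0, -3, 0, 0, 1]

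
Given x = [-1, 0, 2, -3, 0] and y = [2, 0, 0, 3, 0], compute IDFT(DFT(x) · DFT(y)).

(x ⊛ y)[n] = Σ(m=0 to 4) x[m] · y[(n-m) mod 5]

Computing each output sample:
(x ⊛ y)[0] = 4
(x ⊛ y)[1] = -9
(x ⊛ y)[2] = 4
(x ⊛ y)[3] = -9
(x ⊛ y)[4] = 0

x ⊛ y = [4, -9, 4, -9, 0]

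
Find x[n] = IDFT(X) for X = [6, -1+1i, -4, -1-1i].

x[n] = (1/4) Σ(k=0 to 3) X[k] · e^(2πikn/4)

Computing each x[n]:
x[0] = 0
x[1] = 2
x[2] = 1
x[3] = 3

x = [0, 2, 1, 3]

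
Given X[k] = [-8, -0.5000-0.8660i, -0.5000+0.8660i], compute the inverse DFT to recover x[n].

x[n] = (1/3) Σ(k=0 to 2) X[k] · e^(2πikn/3)

Computing each x[n]:
x[0] = -3
x[1] = -2
x[2] = -3

x = [-3, -2, -3]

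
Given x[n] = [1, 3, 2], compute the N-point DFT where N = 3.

X[k] = Σ(n=0 to 2) x[n] · ω_3^(nk)
where ω_3 = e^(-2πi/3)

Computing each X[k]:
X[0] = 6
X[1] = -1.5000-0.8660i
X[2] = -1.5000+0.8660i

X = [6, -1.5000-0.8660i, -1.5000+0.8660i]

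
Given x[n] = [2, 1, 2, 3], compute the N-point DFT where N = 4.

X[k] = Σ(n=0 to 3) x[n] · ω_4^(nk)
where ω_4 = e^(-2πi/4)

Computing each X[k]:
X[0] = 8
X[1] = 2i
X[2] = 0
X[3] = -2i

X = [8, 2i, 0, -2i]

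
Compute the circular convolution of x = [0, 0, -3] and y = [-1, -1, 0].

(x ⊛ y)[n] = Σ(m=0 to 2) x[m] · y[(n-m) mod 3]

Computing each output sample:
(x ⊛ y)[0] = 3
(x ⊛ y)[1] = 0
(x ⊛ y)[2] = 3

x ⊛ y = [3, 0, 3]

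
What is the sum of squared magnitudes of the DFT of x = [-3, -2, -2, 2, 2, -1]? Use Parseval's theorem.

Parseval: Σ|x[n]|² = (1/N)Σ|X[k]|², so Σ|X[k]|² = N·Σ|x[n]|² = 6·26.0000

Σ|X[k]|² = N·Σ|x[n]|² = 6·26.0000 = 156.0000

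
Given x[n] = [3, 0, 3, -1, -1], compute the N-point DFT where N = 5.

X[k] = Σ(n=0 to 4) x[n] · ω_5^(nk)
where ω_5 = e^(-2πi/5)

Computing each X[k]:
X[0] = 4
X[1] = 1.0729-3.3022i
X[2] = 4.4271+3.2164i
X[3] = 4.4271-3.2164i
X[4] = 1.0729+3.3022i

X = [4, 1.0729-3.3022i, 4.4271+3.2164i, 4.4271-3.2164i, 1.0729+3.3022i]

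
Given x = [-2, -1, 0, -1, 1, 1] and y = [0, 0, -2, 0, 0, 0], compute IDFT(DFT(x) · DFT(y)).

(x ⊛ y)[n] = Σ(m=0 to 5) x[m] · y[(n-m) mod 6]

Computing each output sample:
(x ⊛ y)[0] = -2
(x ⊛ y)[1] = -2
(x ⊛ y)[2] = 4
(x ⊛ y)[3] = 2
(x ⊛ y)[4] = 0
(x ⊛ y)[5] = 2

x ⊛ y = [-2, -2, 4, 2, 0, 2]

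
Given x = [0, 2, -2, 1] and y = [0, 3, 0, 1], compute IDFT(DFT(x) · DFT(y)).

(x ⊛ y)[n] = Σ(m=0 to 3) x[m] · y[(n-m) mod 4]

Computing each output sample:
(x ⊛ y)[0] = 5
(x ⊛ y)[1] = -2
(x ⊛ y)[2] = 7
(x ⊛ y)[3] = -6

x ⊛ y = [5, -2, 7, -6]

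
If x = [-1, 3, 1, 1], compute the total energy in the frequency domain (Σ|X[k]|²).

Parseval: Σ|x[n]|² = (1/N)Σ|X[k]|², so Σ|X[k]|² = N·Σ|x[n]|² = 4·12.0000

Σ|X[k]|² = N·Σ|x[n]|² = 4·12.0000 = 48.0000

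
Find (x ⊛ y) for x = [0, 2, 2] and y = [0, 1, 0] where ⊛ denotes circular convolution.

(x ⊛ y)[n] = Σ(m=0 to 2) x[m] · y[(n-m) mod 3]

Computing each output sample:
(x ⊛ y)[0] = 2
(x ⊛ y)[1] = 0
(x ⊛ y)[2] = 2

x ⊛ y = [2, 0, 2]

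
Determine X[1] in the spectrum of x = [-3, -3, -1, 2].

X[1] = Σ(n=0 to 3) x[n] · ω_4^(1n) where ω_4 = e^(-2πi/4)
= (-3)·ω_4^0 + (-3)·ω_4^1 + (-1)·ω_4^2 + (2)·ω_4^3

X[1] = -2+5i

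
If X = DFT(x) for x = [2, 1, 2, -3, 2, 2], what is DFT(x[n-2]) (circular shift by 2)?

Time shift by 2: X_shifted[k] = ω_6^(2k) · X[k]
Shifted x = [2, 2, 2, 1, 2, -3]

DFT(x[n-2]) = [6, -1.5000-4.3301i, 1.5000-4.3301i, 6, 1.5000+4.3301i, -1.5000+4.3301i]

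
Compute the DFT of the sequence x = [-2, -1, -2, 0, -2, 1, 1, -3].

X[k] = Σ(n=0 to 7) x[n] · ω_8^(nk)
where ω_8 = e^(-2πi/8)

Computing each X[k]:
X[0] = -8
X[1] = -3.5355+2.2929i
X[2] = -3-3i
X[3] = 3.5355-3.7071i
X[4] = -2
X[5] = 3.5355+3.7071i
X[6] = -3+3i
X[7] = -3.5355-2.2929i

X = [-8, -3.5355+2.2929i, -3-3i, 3.5355-3.7071i, -2, 3.5355+3.7071i, -3+3i, -3.5355-2.2929i]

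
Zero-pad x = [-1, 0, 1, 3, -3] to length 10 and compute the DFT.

Original 5-point DFT: [0, -5.1631-1.6776i, 2.6631-3.6655i, 2.6631+3.6655i, -5.1631+1.6776i]
Zero-padded 10-point DFT provides frequency interpolation.

DFT_10([x, 0, ...]) = [0, 0.8090-2.0409i, -5.1631-1.6776i, -0.3090+5.2043i, 2.6631-3.6655i, -6, 2.6631+3.6655i, -0.3090-5.2043i, -5.1631+1.6776i, 0.8090+2.0409i]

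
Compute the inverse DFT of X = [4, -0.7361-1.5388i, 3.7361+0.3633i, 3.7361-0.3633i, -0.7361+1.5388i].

x[n] = (1/5) Σ(k=0 to 4) X[k] · e^(2πikn/5)

Computing each x[n]:
x[0] = 2
x[1] = 0
x[2] = 2
x[3] = 1
x[4] = -1

x = [2, 0, 2, 1, -1]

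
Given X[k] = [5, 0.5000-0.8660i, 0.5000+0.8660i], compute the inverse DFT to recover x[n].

x[n] = (1/3) Σ(k=0 to 2) X[k] · e^(2πikn/3)

Computing each x[n]:
x[0] = 2
x[1] = 2
x[2] = 1

x = [2, 2, 1]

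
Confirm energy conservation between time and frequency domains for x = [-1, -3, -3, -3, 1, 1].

Time domain:
Σ|x[n]|² = |-1|² + |-3|² + |-3|² + |-3|² + |1|² + |1|² = 30.0000

Frequency domain:
(1/6)Σ|X[k]|² = (1/6)(|-8|² + |2.0000+6.9282i|² + |-2|² + |2|² + |-2|² + |2.0000-6.9282i|²) = (1/6)·180.0000 = 30.0000

Both sides agree, confirming Parseval's theorem.

Σ|x[n]|² = (1/N)Σ|X[k]|² = 30.0000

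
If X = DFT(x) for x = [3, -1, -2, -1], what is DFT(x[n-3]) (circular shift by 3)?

Time shift by 3: X_shifted[k] = ω_4^(3k) · X[k]
Shifted x = [-1, -2, -1, 3]

DFT(x[n-3]) = [-1, 5i, -3, -5i]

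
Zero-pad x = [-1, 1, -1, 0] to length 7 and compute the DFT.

Original 4-point DFT: [-1, -1i, -3, 1i]
Zero-padded 7-point DFT provides frequency interpolation.

DFT_7([x, 0, ...]) = [-1, -0.1540+0.1931i, -0.3216-1.4088i, -2.5245-1.2157i, -2.5245+1.2157i, -0.3216+1.4088i, -0.1540-0.1931i]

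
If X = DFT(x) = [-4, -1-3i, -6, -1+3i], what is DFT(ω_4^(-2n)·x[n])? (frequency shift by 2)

Modulation property: DFT(ω_4^(-2n)·x[n]) = X[(k-2) mod 4], so circularly shift X by 2 positions.

X[k-2] = [-6, -1+3i, -4, -1-3i]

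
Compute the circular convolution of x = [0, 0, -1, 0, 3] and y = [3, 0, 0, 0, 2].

(x ⊛ y)[n] = Σ(m=0 to 4) x[m] · y[(n-m) mod 5]

Computing each output sample:
(x ⊛ y)[0] = 0
(x ⊛ y)[1] = -2
(x ⊛ y)[2] = -3
(x ⊛ y)[3] = 6
(x ⊛ y)[4] = 9

x ⊛ y = [0, -2, -3, 6, 9]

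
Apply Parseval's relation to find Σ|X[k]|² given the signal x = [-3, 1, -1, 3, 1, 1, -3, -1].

Parseval: Σ|x[n]|² = (1/N)Σ|X[k]|², so Σ|X[k]|² = N·Σ|x[n]|² = 8·32.0000

Σ|X[k]|² = N·Σ|x[n]|² = 8·32.0000 = 256.0000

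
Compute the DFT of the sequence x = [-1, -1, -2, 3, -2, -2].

X[k] = Σ(n=0 to 5) x[n] · ω_6^(nk)
where ω_6 = e^(-2πi/6)

Computing each X[k]:
X[0] = -5
X[1] = -3.5000-0.8660i
X[2] = 5.5000-0.8660i
X[3] = -5
X[4] = 5.5000+0.8660i
X[5] = -3.5000+0.8660i

X = [-5, -3.5000-0.8660i, 5.5000-0.8660i, -5, 5.5000+0.8660i, -3.5000+0.8660i]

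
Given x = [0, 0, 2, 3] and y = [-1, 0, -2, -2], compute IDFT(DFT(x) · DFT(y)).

(x ⊛ y)[n] = Σ(m=0 to 3) x[m] · y[(n-m) mod 4]

Computing each output sample:
(x ⊛ y)[0] = -4
(x ⊛ y)[1] = -10
(x ⊛ y)[2] = -8
(x ⊛ y)[3] = -3

x ⊛ y = [-4, -10, -8, -3]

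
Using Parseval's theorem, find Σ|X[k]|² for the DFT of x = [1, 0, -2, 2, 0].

Parseval: Σ|x[n]|² = (1/N)Σ|X[k]|², so Σ|X[k]|² = N·Σ|x[n]|² = 5·9.0000

Σ|X[k]|² = N·Σ|x[n]|² = 5·9.0000 = 45.0000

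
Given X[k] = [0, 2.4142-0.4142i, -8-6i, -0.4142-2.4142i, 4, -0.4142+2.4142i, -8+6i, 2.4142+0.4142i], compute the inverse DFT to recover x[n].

x[n] = (1/8) Σ(k=0 to 7) X[k] · e^(2πikn/8)

Computing each x[n]:
x[0] = -1
x[1] = 2
x[2] = 2
x[3] = -2
x[4] = -2
x[5] = 0
x[6] = 3
x[7] = -2

x = [-1, 2, 2, -2, -2, 0, 3, -2]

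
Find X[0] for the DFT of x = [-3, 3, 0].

X[0] = Σ(n=0 to 2) x[n] · ω_3^0 = Σ x[n]
= (-3) + (3) + (0)

X[0] = 0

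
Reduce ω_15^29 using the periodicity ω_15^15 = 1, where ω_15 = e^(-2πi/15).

Since ω_15^15 = 1, powers reduce modulo 15.
29 mod 15 = 14
So ω_15^29 = ω_15^14 = e^(-2πi·14/15)

ω_15^29 = ω_15^14 = 0.9135+0.4067i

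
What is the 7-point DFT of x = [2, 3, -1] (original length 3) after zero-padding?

Original 3-point DFT: [4, 1.0000-3.4641i, 1.0000+3.4641i]
Zero-padded 7-point DFT provides frequency interpolation.

DFT_7([x, 0, ...]) = [4, 4.0930-1.3706i, 2.2334-3.3587i, -1.3264-2.0835i, -1.3264+2.0835i, 2.2334+3.3587i, 4.0930+1.3706i]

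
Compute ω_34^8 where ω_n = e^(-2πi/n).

ω_34^8 = e^(-2πi·8/34)
= cos(-2π·8/34) + i·sin(-2π·8/34)
= cos(-16π/34) + i·sin(-16π/34)

ω_34^8 = cos(-16π/34) + i·sin(-16π/34) = 0.0923-0.9957i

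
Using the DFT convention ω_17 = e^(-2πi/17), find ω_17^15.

ω_17^15 = e^(-2πi·15/17)
= cos(-2π·15/17) + i·sin(-2π·15/17)
= cos(-30π/17) + i·sin(-30π/17)

ω_17^15 = cos(-30π/17) + i·sin(-30π/17) = 0.7390+0.6737i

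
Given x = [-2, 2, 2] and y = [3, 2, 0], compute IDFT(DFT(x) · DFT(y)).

(x ⊛ y)[n] = Σ(m=0 to 2) x[m] · y[(n-m) mod 3]

Computing each output sample:
(x ⊛ y)[0] = -2
(x ⊛ y)[1] = 2
(x ⊛ y)[2] = 10

x ⊛ y = [-2, 2, 10]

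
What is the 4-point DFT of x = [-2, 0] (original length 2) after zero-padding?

Original 2-point DFT: [-2, -2]
Zero-padded 4-point DFT provides frequency interpolation.

DFT_4([x, 0, ...]) = [-2, -2, -2, -2]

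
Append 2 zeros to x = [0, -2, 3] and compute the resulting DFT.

Original 3-point DFT: [1, -0.5000+4.3301i, -0.5000-4.3301i]
Zero-padded 5-point DFT provides frequency interpolation.

DFT_5([x, 0, ...]) = [1, -3.0451+0.1388i, 2.5451+4.0287i, 2.5451-4.0287i, -3.0451-0.1388i]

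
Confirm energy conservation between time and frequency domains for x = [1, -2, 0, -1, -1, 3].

Time domain:
Σ|x[n]|² = |1|² + |-2|² + |0|² + |-1|² + |-1|² + |3|² = 16.0000

Frequency domain:
(1/6)Σ|X[k]|² = (1/6)(|0|² + |3.0000+3.4641i|² + |5.1962i|² + |0|² + |-5.1962i|² + |3.0000-3.4641i|²) = (1/6)·96.0000 = 16.0000

Both sides agree, confirming Parseval's theorem.

Σ|x[n]|² = (1/N)Σ|X[k]|² = 16.0000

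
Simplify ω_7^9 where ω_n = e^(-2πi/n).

Since ω_7^7 = 1, powers reduce modulo 7.
9 mod 7 = 2
So ω_7^9 = ω_7^2 = e^(-2πi·2/7)

ω_7^9 = ω_7^2 = -0.2225-0.9749i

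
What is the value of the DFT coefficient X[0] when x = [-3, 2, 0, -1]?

X[0] = Σ(n=0 to 3) x[n] · ω_4^0 = Σ x[n]
= (-3) + (2) + (0) + (-1)

X[0] = -2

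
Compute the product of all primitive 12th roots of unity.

The primitive 12th roots of unity are ω_12^k for k coprime to 12: k ∈ {1, 5, 7, 11}
Their product equals the constant term of the cyclotomic polynomial Φ_12(x) up to sign.
For n ≥ 3, the product of all primitive nth roots of unity is 1. (For n=1 it is 1; for n=2 it is -1.)

1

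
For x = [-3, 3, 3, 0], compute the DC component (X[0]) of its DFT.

X[0] = Σ(n=0 to 3) x[n] · ω_4^0 = Σ x[n]
= (-3) + (3) + (3) + (0)

X[0] = 3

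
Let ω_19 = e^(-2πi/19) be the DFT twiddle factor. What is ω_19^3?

ω_19^3 = e^(-2πi·3/19)
= cos(-2π·3/19) + i·sin(-2π·3/19)
= cos(-6π/19) + i·sin(-6π/19)

ω_19^3 = cos(-6π/19) + i·sin(-6π/19) = 0.5469-0.8372i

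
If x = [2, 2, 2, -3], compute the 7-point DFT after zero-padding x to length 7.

Original 4-point DFT: [3, -5i, 5, 5i]
Zero-padded 7-point DFT provides frequency interpolation.

DFT_7([x, 0, ...]) = [3, 5.5048-2.2119i, -2.1174-3.4276i, 2.1126+3.6207i, 2.1126-3.6207i, -2.1174+3.4276i, 5.5048+2.2119i]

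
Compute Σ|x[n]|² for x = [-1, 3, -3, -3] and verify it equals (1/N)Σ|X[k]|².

Time domain:
Σ|x[n]|² = |-1|² + |3|² + |-3|² + |-3|² = 28.0000

Frequency domain:
(1/4)Σ|X[k]|² = (1/4)(|-4|² + |2-6i|² + |-4|² + |2+6i|²) = (1/4)·112.0000 = 28.0000

Both sides agree, confirming Parseval's theorem.

Σ|x[n]|² = (1/N)Σ|X[k]|² = 28.0000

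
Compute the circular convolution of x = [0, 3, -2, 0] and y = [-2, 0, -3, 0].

(x ⊛ y)[n] = Σ(m=0 to 3) x[m] · y[(n-m) mod 4]

Computing each output sample:
(x ⊛ y)[0] = 6
(x ⊛ y)[1] = -6
(x ⊛ y)[2] = 4
(x ⊛ y)[3] = -9

x ⊛ y = [6, -6, 4, -9]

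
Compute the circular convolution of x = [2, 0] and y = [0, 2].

(x ⊛ y)[n] = Σ(m=0 to 1) x[m] · y[(n-m) mod 2]

Computing each output sample:
(x ⊛ y)[0] = 0
(x ⊛ y)[1] = 4

x ⊛ y = [0, 4]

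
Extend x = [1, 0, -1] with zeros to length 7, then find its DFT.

Original 3-point DFT: [0, 1.5000-0.8660i, 1.5000+0.8660i]
Zero-padded 7-point DFT provides frequency interpolation.

DFT_7([x, 0, ...]) = [0, 1.2225+0.9749i, 1.9010-0.4339i, 0.3765-0.7818i, 0.3765+0.7818i, 1.9010+0.4339i, 1.2225-0.9749i]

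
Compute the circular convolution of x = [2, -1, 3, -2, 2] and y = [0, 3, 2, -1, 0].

(x ⊛ y)[n] = Σ(m=0 to 4) x[m] · y[(n-m) mod 5]

Computing each output sample:
(x ⊛ y)[0] = -1
(x ⊛ y)[1] = 12
(x ⊛ y)[2] = -1
(x ⊛ y)[3] = 5
(x ⊛ y)[4] = 1

x ⊛ y = [-1, 12, -1, 5, 1]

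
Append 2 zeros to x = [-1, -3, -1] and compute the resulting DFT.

Original 3-point DFT: [-5, 1.0000+1.7321i, 1.0000-1.7321i]
Zero-padded 5-point DFT provides frequency interpolation.

DFT_5([x, 0, ...]) = [-5, -1.1180+3.4410i, 1.1180+0.8123i, 1.1180-0.8123i, -1.1180-3.4410i]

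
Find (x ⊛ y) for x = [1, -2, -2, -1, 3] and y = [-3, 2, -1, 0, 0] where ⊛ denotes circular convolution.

(x ⊛ y)[n] = Σ(m=0 to 4) x[m] · y[(n-m) mod 5]

Computing each output sample:
(x ⊛ y)[0] = 4
(x ⊛ y)[1] = 5
(x ⊛ y)[2] = 1
(x ⊛ y)[3] = 1
(x ⊛ y)[4] = -9

x ⊛ y = [4, 5, 1, 1, -9]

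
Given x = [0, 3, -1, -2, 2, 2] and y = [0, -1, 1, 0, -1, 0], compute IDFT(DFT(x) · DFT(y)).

(x ⊛ y)[n] = Σ(m=0 to 5) x[m] · y[(n-m) mod 6]

Computing each output sample:
(x ⊛ y)[0] = 1
(x ⊛ y)[1] = 4
(x ⊛ y)[2] = -5
(x ⊛ y)[3] = 2
(x ⊛ y)[4] = 1
(x ⊛ y)[5] = -7

x ⊛ y = [1, 4, -5, 2, 1, -7]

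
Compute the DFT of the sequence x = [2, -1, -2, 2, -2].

X[k] = Σ(n=0 to 4) x[n] · ω_5^(nk)
where ω_5 = e^(-2πi/5)

Computing each X[k]:
X[0] = -1
X[1] = 1.0729+1.4001i
X[2] = 4.4271-4.3920i
X[3] = 4.4271+4.3920i
X[4] = 1.0729-1.4001i

X = [-1, 1.0729+1.4001i, 4.4271-4.3920i, 4.4271+4.3920i, 1.0729-1.4001i]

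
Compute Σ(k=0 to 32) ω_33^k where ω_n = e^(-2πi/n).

Sum of all nth roots of unity equals 0 for n > 1 (geometric series with r ≠ 1).

0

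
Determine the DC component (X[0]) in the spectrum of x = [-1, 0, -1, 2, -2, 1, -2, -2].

X[0] = Σ(n=0 to 7) x[n] · ω_8^0 = Σ x[n]
= (-1) + (0) + (-1) + (2) + (-2) + (1) + (-2) + (-2)

X[0] = -5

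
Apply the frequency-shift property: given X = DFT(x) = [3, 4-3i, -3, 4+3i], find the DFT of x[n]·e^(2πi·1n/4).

Modulation property: DFT(ω_4^(-1n)·x[n]) = X[(k-1) mod 4], so circularly shift X by 1 positions.

X[k-1] = [4+3i, 3, 4-3i, -3]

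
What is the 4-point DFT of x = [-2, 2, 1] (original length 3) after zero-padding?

Original 3-point DFT: [1, -3.5000-0.8660i, -3.5000+0.8660i]
Zero-padded 4-point DFT provides frequency interpolation.

DFT_4([x, 0, ...]) = [1, -3-2i, -3, -3+2i]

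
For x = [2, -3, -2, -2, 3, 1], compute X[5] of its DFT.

X[5] = Σ(n=0 to 5) x[n] · ω_6^(5n) where ω_6 = e^(-2πi/6)
= (2)·ω_6^0 + (-3)·ω_6^5 + (-2)·ω_6^10 + (-2)·ω_6^15 + (3)·ω_6^20 + (1)·ω_6^25

X[5] = 2.5000-7.7942i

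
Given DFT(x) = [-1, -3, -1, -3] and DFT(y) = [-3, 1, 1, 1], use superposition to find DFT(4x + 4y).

By linearity: DFT(4x + 4y) = 4·DFT(x) + 4·DFT(y)
= 4·[-1, -3, -1, -3] + 4·[-3, 1, 1, 1]

Computing element-wise:
Z[0] = 4·(-1) + 4·(-3) = -16
Z[1] = 4·(-3) + 4·(1) = -8
Z[2] = 4·(-1) + 4·(1) = 0
Z[3] = 4·(-3) + 4·(1) = -8

DFT(4x + 4y) = 4·X + 4·Y = [-16, -8, 0, -8]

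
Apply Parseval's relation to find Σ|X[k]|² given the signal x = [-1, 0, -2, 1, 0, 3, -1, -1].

Parseval: Σ|x[n]|² = (1/N)Σ|X[k]|², so Σ|X[k]|² = N·Σ|x[n]|² = 8·17.0000

Σ|X[k]|² = N·Σ|x[n]|² = 8·17.0000 = 136.0000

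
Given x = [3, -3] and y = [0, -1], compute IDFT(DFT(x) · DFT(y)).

(x ⊛ y)[n] = Σ(m=0 to 1) x[m] · y[(n-m) mod 2]

Computing each output sample:
(x ⊛ y)[0] = 3
(x ⊛ y)[1] = -3

x ⊛ y = [3, -3]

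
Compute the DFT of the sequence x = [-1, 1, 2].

X[k] = Σ(n=0 to 2) x[n] · ω_3^(nk)
where ω_3 = e^(-2πi/3)

Computing each X[k]:
X[0] = 2
X[1] = -2.5000+0.8660i
X[2] = -2.5000-0.8660i

X = [2, -2.5000+0.8660i, -2.5000-0.8660i]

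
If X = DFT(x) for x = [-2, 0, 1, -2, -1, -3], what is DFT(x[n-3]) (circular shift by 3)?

Time shift by 3: X_shifted[k] = ω_6^(3k) · X[k]
Shifted x = [-2, -1, -3, -2, 0, 1]

DFT(x[n-3]) = [-7, 1.5000+4.3301i, -2.5000-0.8660i, -3, -2.5000+0.8660i, 1.5000-4.3301i]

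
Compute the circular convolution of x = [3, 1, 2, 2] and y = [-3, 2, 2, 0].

(x ⊛ y)[n] = Σ(m=0 to 3) x[m] · y[(n-m) mod 4]

Computing each output sample:
(x ⊛ y)[0] = -1
(x ⊛ y)[1] = 7
(x ⊛ y)[2] = 2
(x ⊛ y)[3] = 0

x ⊛ y = [-1, 7, 2, 0]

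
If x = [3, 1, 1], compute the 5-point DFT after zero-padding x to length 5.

Original 3-point DFT: [5, 2, 2]
Zero-padded 5-point DFT provides frequency interpolation.

DFT_5([x, 0, ...]) = [5, 2.5000-1.5388i, 2.5000+0.3633i, 2.5000-0.3633i, 2.5000+1.5388i]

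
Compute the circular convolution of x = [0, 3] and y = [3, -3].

(x ⊛ y)[n] = Σ(m=0 to 1) x[m] · y[(n-m) mod 2]

Computing each output sample:
(x ⊛ y)[0] = -9
(x ⊛ y)[1] = 9

x ⊛ y = [-9, 9]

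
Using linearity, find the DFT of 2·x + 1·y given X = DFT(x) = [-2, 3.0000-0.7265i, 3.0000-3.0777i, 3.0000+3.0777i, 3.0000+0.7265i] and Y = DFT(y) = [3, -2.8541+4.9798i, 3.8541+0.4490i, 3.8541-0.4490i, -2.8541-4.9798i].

By linearity: DFT(2x + 1y) = 2·DFT(x) + 1·DFT(y)
= 2·[-2, 3.0000-0.7265i, 3.0000-3.0777i, 3.0000+3.0777i, 3.0000+0.7265i] + 1·[3, -2.8541+4.9798i, 3.8541+0.4490i, 3.8541-0.4490i, -2.8541-4.9798i]

Computing element-wise:
Z[0] = 2·(-2) + 1·(3) = -1
Z[1] = 2·(3.0000-0.7265i) + 1·(-2.8541+4.9798i) = 3.1459+3.5268i
Z[2] = 2·(3.0000-3.0777i) + 1·(3.8541+0.4490i) = 9.8541-5.7064i
Z[3] = 2·(3.0000+3.0777i) + 1·(3.8541-0.4490i) = 9.8541+5.7064i
Z[4] = 2·(3.0000+0.7265i) + 1·(-2.8541-4.9798i) = 3.1459-3.5268i

DFT(2x + 1y) = 2·X + 1·Y = [-1, 3.1459+3.5268i, 9.8541-5.7064i, 9.8541+5.7064i, 3.1459-3.5268i]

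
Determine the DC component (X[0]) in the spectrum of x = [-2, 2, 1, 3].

X[0] = Σ(n=0 to 3) x[n] · ω_4^0 = Σ x[n]
= (-2) + (2) + (1) + (3)

X[0] = 4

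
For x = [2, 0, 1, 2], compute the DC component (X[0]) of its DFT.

X[0] = Σ(n=0 to 3) x[n] · ω_4^0 = Σ x[n]
= (2) + (0) + (1) + (2)

X[0] = 5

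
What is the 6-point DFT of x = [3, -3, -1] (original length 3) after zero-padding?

Original 3-point DFT: [-1, 5.0000+1.7321i, 5.0000-1.7321i]
Zero-padded 6-point DFT provides frequency interpolation.

DFT_6([x, 0, ...]) = [-1, 2.0000+3.4641i, 5.0000+1.7321i, 5, 5.0000-1.7321i, 2.0000-3.4641i]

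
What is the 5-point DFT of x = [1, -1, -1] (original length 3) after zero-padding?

Original 3-point DFT: [-1, 2, 2]
Zero-padded 5-point DFT provides frequency interpolation.

DFT_5([x, 0, ...]) = [-1, 1.5000+1.5388i, 1.5000-0.3633i, 1.5000+0.3633i, 1.5000-1.5388i]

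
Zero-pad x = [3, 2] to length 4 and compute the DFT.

Original 2-point DFT: [5, 1]
Zero-padded 4-point DFT provides frequency interpolation.

DFT_4([x, 0, ...]) = [5, 3-2i, 1, 3+2i]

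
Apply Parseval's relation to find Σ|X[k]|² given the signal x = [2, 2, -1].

Parseval: Σ|x[n]|² = (1/N)Σ|X[k]|², so Σ|X[k]|² = N·Σ|x[n]|² = 3·9.0000

Σ|X[k]|² = N·Σ|x[n]|² = 3·9.0000 = 27.0000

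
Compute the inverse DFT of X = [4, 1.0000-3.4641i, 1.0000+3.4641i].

x[n] = (1/3) Σ(k=0 to 2) X[k] · e^(2πikn/3)

Computing each x[n]:
x[0] = 2
x[1] = 3
x[2] = -1

x = [2, 3, -1]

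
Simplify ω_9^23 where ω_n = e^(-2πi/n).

Since ω_9^9 = 1, powers reduce modulo 9.
23 mod 9 = 5
So ω_9^23 = ω_9^5 = e^(-2πi·5/9)

ω_9^23 = ω_9^5 = -0.9397+0.3420i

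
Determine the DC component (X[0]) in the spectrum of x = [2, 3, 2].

X[0] = Σ(n=0 to 2) x[n] · ω_3^0 = Σ x[n]
= (2) + (3) + (2)

X[0] = 7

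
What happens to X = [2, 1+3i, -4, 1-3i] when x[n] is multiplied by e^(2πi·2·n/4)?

Modulation property: DFT(ω_4^(-2n)·x[n]) = X[(k-2) mod 4], so circularly shift X by 2 positions.

X[k-2] = [-4, 1-3i, 2, 1+3i]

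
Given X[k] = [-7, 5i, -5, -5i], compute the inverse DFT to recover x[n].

x[n] = (1/4) Σ(k=0 to 3) X[k] · e^(2πikn/4)

Computing each x[n]:
x[0] = -3
x[1] = -3
x[2] = -3
x[3] = 2

x = [-3, -3, -3, 2]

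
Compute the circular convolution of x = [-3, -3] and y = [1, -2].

(x ⊛ y)[n] = Σ(m=0 to 1) x[m] · y[(n-m) mod 2]

Computing each output sample:
(x ⊛ y)[0] = 3
(x ⊛ y)[1] = 3

x ⊛ y = [3, 3]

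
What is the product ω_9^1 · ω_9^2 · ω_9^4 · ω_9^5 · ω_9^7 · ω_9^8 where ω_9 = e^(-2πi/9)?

The primitive 9th roots of unity are ω_9^k for k coprime to 9: k ∈ {1, 2, 4, 5, 7, 8}
Their product equals the constant term of the cyclotomic polynomial Φ_9(x) up to sign.
For n ≥ 3, the product of all primitive nth roots of unity is 1. (For n=1 it is 1; for n=2 it is -1.)

1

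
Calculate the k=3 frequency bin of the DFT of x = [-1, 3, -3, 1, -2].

X[3] = Σ(n=0 to 4) x[n] · ω_5^(3n) where ω_5 = e^(-2πi/5)
= (-1)·ω_5^0 + (3)·ω_5^3 + (-3)·ω_5^6 + (1)·ω_5^9 + (-2)·ω_5^12

X[3] = -2.4271+6.7432i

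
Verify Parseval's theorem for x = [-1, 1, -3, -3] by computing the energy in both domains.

Time domain:
Σ|x[n]|² = |-1|² + |1|² + |-3|² + |-3|² = 20.0000

Frequency domain:
(1/4)Σ|X[k]|² = (1/4)(|-6|² + |2-4i|² + |-2|² + |2+4i|²) = (1/4)·80.0000 = 20.0000

Both sides agree, confirming Parseval's theorem.

Σ|x[n]|² = (1/N)Σ|X[k]|² = 20.0000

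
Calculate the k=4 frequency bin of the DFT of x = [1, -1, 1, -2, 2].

X[4] = Σ(n=0 to 4) x[n] · ω_5^(4n) where ω_5 = e^(-2πi/5)
= (1)·ω_5^0 + (-1)·ω_5^4 + (1)·ω_5^8 + (-2)·ω_5^12 + (2)·ω_5^16

X[4] = 2.1180-1.0898i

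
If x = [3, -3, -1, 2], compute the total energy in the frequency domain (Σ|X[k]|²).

Parseval: Σ|x[n]|² = (1/N)Σ|X[k]|², so Σ|X[k]|² = N·Σ|x[n]|² = 4·23.0000

Σ|X[k]|² = N·Σ|x[n]|² = 4·23.0000 = 92.0000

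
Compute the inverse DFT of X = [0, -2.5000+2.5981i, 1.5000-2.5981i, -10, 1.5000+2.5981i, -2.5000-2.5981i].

x[n] = (1/6) Σ(k=0 to 5) X[k] · e^(2πikn/6)

Computing each x[n]:
x[0] = -2
x[1] = 1
x[2] = -3
x[3] = 3
x[4] = 0
x[5] = 1

x = [-2, 1, -3, 3, 0, 1]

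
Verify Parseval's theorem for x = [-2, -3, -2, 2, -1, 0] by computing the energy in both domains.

Time domain:
Σ|x[n]|² = |-2|² + |-3|² + |-2|² + |2|² + |-1|² + |0|² = 22.0000

Frequency domain:
(1/6)Σ|X[k]|² = (1/6)(|-6|² + |-4.0000+3.4641i|² + |3.0000+1.7321i|² + |-4|² + |3.0000-1.7321i|² + |-4.0000-3.4641i|²) = (1/6)·132.0000 = 22.0000

Both sides agree, confirming Parseval's theorem.

Σ|x[n]|² = (1/N)Σ|X[k]|² = 22.0000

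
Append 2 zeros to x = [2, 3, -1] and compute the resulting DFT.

Original 3-point DFT: [4, 1.0000-3.4641i, 1.0000+3.4641i]
Zero-padded 5-point DFT provides frequency interpolation.

DFT_5([x, 0, ...]) = [4, 3.7361-2.2654i, -0.7361-2.7144i, -0.7361+2.7144i, 3.7361+2.2654i]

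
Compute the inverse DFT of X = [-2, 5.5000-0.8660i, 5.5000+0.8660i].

x[n] = (1/3) Σ(k=0 to 2) X[k] · e^(2πikn/3)

Computing each x[n]:
x[0] = 3
x[1] = -2
x[2] = -3

x = [3, -2, -3]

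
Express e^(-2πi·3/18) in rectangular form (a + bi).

ω_18^3 = e^(-2πi·3/18)
= cos(-2π·3/18) + i·sin(-2π·3/18)
= cos(-6π/18) + i·sin(-6π/18)

ω_18^3 = cos(-6π/18) + i·sin(-6π/18) = 0.5000-0.8660i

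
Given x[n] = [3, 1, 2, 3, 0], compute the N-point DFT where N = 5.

X[k] = Σ(n=0 to 4) x[n] · ω_5^(nk)
where ω_5 = e^(-2πi/5)

Computing each X[k]:
X[0] = 9
X[1] = -0.7361-0.3633i
X[2] = 3.7361-1.5388i
X[3] = 3.7361+1.5388i
X[4] = -0.7361+0.3633i

X = [9, -0.7361-0.3633i, 3.7361-1.5388i, 3.7361+1.5388i, -0.7361+0.3633i]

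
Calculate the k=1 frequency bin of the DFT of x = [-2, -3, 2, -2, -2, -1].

X[1] = Σ(n=0 to 5) x[n] · ω_6^(1n) where ω_6 = e^(-2πi/6)
= (-2)·ω_6^0 + (-3)·ω_6^1 + (2)·ω_6^2 + (-2)·ω_6^3 + (-2)·ω_6^4 + (-1)·ω_6^5

X[1] = -2.0000-1.7321i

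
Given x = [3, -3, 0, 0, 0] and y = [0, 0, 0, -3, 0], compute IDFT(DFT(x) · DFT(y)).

(x ⊛ y)[n] = Σ(m=0 to 4) x[m] · y[(n-m) mod 5]

Computing each output sample:
(x ⊛ y)[0] = 0
(x ⊛ y)[1] = 0
(x ⊛ y)[2] = 0
(x ⊛ y)[3] = -9
(x ⊛ y)[4] = 9

x ⊛ y = [0, 0, 0, -9, 9]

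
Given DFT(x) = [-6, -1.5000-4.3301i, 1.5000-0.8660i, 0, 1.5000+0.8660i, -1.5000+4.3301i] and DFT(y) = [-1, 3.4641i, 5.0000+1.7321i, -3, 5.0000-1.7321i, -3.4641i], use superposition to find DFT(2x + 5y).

By linearity: DFT(2x + 5y) = 2·DFT(x) + 5·DFT(y)
= 2·[-6, -1.5000-4.3301i, 1.5000-0.8660i, 0, 1.5000+0.8660i, -1.5000+4.3301i] + 5·[-1, 3.4641i, 5.0000+1.7321i, -3, 5.0000-1.7321i, -3.4641i]

Computing element-wise:
Z[0] = 2·(-6) + 5·(-1) = -17
Z[1] = 2·(-1.5000-4.3301i) + 5·(3.4641i) = -3.0000+8.6603i
Z[2] = 2·(1.5000-0.8660i) + 5·(5.0000+1.7321i) = 28.0000+6.9285i
Z[3] = 2·(0) + 5·(-3) = -15
Z[4] = 2·(1.5000+0.8660i) + 5·(5.0000-1.7321i) = 28.0000-6.9285i
Z[5] = 2·(-1.5000+4.3301i) + 5·(-3.4641i) = -3.0000-8.6603i

DFT(2x + 5y) = 2·X + 5·Y = [-17, -3.0000+8.6603i, 28.0000+6.9285i, -15, 28.0000-6.9285i, -3.0000-8.6603i]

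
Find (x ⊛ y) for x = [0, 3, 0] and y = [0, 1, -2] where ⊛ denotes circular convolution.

(x ⊛ y)[n] = Σ(m=0 to 2) x[m] · y[(n-m) mod 3]

Computing each output sample:
(x ⊛ y)[0] = -6
(x ⊛ y)[1] = 0
(x ⊛ y)[2] = 3

x ⊛ y = [-6, 0, 3]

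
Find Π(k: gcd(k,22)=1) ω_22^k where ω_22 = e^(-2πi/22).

The primitive 22nd roots of unity are ω_22^k for k coprime to 22: k ∈ {1, 3, 5, 7, 9, 13, 15, 17, 19, 21}
Their product equals the constant term of the cyclotomic polynomial Φ_22(x) up to sign.
For n ≥ 3, the product of all primitive nth roots of unity is 1. (For n=1 it is 1; for n=2 it is -1.)

1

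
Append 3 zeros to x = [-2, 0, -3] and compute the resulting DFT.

Original 3-point DFT: [-5, -0.5000-2.5981i, -0.5000+2.5981i]
Zero-padded 6-point DFT provides frequency interpolation.

DFT_6([x, 0, ...]) = [-5, -0.5000+2.5981i, -0.5000-2.5981i, -5, -0.5000+2.5981i, -0.5000-2.5981i]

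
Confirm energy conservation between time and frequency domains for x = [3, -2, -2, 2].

Time domain:
Σ|x[n]|² = |3|² + |-2|² + |-2|² + |2|² = 21.0000

Frequency domain:
(1/4)Σ|X[k]|² = (1/4)(|1|² + |5+4i|² + |1|² + |5-4i|²) = (1/4)·84.0000 = 21.0000

Both sides agree, confirming Parseval's theorem.

Σ|x[n]|² = (1/N)Σ|X[k]|² = 21.0000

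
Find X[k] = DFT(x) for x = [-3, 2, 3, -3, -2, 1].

X[k] = Σ(n=0 to 5) x[n] · ω_6^(nk)
where ω_6 = e^(-2πi/6)

Computing each X[k]:
X[0] = -2
X[1] = 1.0000-5.1962i
X[2] = -8.0000+3.4641i
X[3] = -2
X[4] = -8.0000-3.4641i
X[5] = 1.0000+5.1962i

X = [-2, 1.0000-5.1962i, -8.0000+3.4641i, -2, -8.0000-3.4641i, 1.0000+5.1962i]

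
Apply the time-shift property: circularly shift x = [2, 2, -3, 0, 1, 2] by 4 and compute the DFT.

Time shift by 4: X_shifted[k] = ω_6^(4k) · X[k]
Shifted x = [-3, 0, 1, 2, 2, 2]

DFT(x[n-4]) = [4, -5.5000+2.5981i, -3.5000+0.8660i, -4, -3.5000-0.8660i, -5.5000-2.5981i]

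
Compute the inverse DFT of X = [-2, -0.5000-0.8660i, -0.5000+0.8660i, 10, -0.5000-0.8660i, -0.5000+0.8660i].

x[n] = (1/6) Σ(k=0 to 5) X[k] · e^(2πikn/6)

Computing each x[n]:
x[0] = 1
x[1] = -2
x[2] = 2
x[3] = -2
x[4] = 1
x[5] = -2

x = [1, -2, 2, -2, 1, -2]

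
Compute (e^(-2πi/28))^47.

Since ω_28^28 = 1, powers reduce modulo 28.
47 mod 28 = 19
So ω_28^47 = ω_28^19 = e^(-2πi·19/28)

ω_28^47 = ω_28^19 = -0.4339+0.9010i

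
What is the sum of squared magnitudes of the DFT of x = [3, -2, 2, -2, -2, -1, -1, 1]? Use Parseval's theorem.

Parseval: Σ|x[n]|² = (1/N)Σ|X[k]|², so Σ|X[k]|² = N·Σ|x[n]|² = 8·28.0000

Σ|X[k]|² = N·Σ|x[n]|² = 8·28.0000 = 224.0000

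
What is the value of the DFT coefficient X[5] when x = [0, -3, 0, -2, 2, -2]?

X[5] = Σ(n=0 to 5) x[n] · ω_6^(5n) where ω_6 = e^(-2πi/6)
= (0)·ω_6^0 + (-3)·ω_6^5 + (0)·ω_6^10 + (-2)·ω_6^15 + (2)·ω_6^20 + (-2)·ω_6^25

X[5] = -1.5000-2.5981i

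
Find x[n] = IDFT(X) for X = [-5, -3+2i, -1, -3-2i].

x[n] = (1/4) Σ(k=0 to 3) X[k] · e^(2πikn/4)

Computing each x[n]:
x[0] = -3
x[1] = -2
x[2] = 0
x[3] = 0

x = [-3, -2, 0, 0]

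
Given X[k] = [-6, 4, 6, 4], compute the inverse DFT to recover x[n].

x[n] = (1/4) Σ(k=0 to 3) X[k] · e^(2πikn/4)

Computing each x[n]:
x[0] = 2
x[1] = -3
x[2] = -2
x[3] = -3

x = [2, -3, -2, -3]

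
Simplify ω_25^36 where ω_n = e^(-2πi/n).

Since ω_25^25 = 1, powers reduce modulo 25.
36 mod 25 = 11
So ω_25^36 = ω_25^11 = e^(-2πi·11/25)

ω_25^36 = ω_25^11 = -0.9298-0.3681i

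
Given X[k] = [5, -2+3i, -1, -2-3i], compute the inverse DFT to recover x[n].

x[n] = (1/4) Σ(k=0 to 3) X[k] · e^(2πikn/4)

Computing each x[n]:
x[0] = 0
x[1] = 0
x[2] = 2
x[3] = 3

x = [0, 0, 2, 3]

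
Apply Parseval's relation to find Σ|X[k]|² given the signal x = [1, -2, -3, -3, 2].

Parseval: Σ|x[n]|² = (1/N)Σ|X[k]|², so Σ|X[k]|² = N·Σ|x[n]|² = 5·27.0000

Σ|X[k]|² = N·Σ|x[n]|² = 5·27.0000 = 135.0000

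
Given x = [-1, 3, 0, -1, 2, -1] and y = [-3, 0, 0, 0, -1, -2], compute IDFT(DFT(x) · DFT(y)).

(x ⊛ y)[n] = Σ(m=0 to 5) x[m] · y[(n-m) mod 6]

Computing each output sample:
(x ⊛ y)[0] = -3
(x ⊛ y)[1] = -8
(x ⊛ y)[2] = 0
(x ⊛ y)[3] = 0
(x ⊛ y)[4] = -3
(x ⊛ y)[5] = 2

x ⊛ y = [-3, -8, 0, 0, -3, 2]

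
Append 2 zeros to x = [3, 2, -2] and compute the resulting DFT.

Original 3-point DFT: [3, 3.0000-3.4641i, 3.0000+3.4641i]
Zero-padded 5-point DFT provides frequency interpolation.

DFT_5([x, 0, ...]) = [3, 5.2361-0.7265i, 0.7639-3.0777i, 0.7639+3.0777i, 5.2361+0.7265i]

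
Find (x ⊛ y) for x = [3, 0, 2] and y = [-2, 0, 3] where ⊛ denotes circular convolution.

(x ⊛ y)[n] = Σ(m=0 to 2) x[m] · y[(n-m) mod 3]

Computing each output sample:
(x ⊛ y)[0] = -6
(x ⊛ y)[1] = 6
(x ⊛ y)[2] = 5

x ⊛ y = [-6, 6, 5]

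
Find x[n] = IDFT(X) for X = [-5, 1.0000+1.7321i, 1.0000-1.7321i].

x[n] = (1/3) Σ(k=0 to 2) X[k] · e^(2πikn/3)

Computing each x[n]:
x[0] = -1
x[1] = -3
x[2] = -1

x = [-1, -3, -1]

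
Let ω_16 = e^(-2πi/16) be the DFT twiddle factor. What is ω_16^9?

ω_16^9 = e^(-2πi·9/16)
= cos(-2π·9/16) + i·sin(-2π·9/16)
= cos(-18π/16) + i·sin(-18π/16)

ω_16^9 = cos(-18π/16) + i·sin(-18π/16) = -0.9239+0.3827i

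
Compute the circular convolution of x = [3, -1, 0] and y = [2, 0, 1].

(x ⊛ y)[n] = Σ(m=0 to 2) x[m] · y[(n-m) mod 3]

Computing each output sample:
(x ⊛ y)[0] = 5
(x ⊛ y)[1] = -2
(x ⊛ y)[2] = 3

x ⊛ y = [5, -2, 3]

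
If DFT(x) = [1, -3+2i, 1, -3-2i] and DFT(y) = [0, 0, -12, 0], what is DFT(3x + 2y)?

By linearity: DFT(3x + 2y) = 3·DFT(x) + 2·DFT(y)
= 3·[1, -3+2i, 1, -3-2i] + 2·[0, 0, -12, 0]

Computing element-wise:
Z[0] = 3·(1) + 2·(0) = 3
Z[1] = 3·(-3+2i) + 2·(0) = -9+6i
Z[2] = 3·(1) + 2·(-12) = -21
Z[3] = 3·(-3-2i) + 2·(0) = -9-6i

DFT(3x + 2y) = 3·X + 2·Y = [3, -9+6i, -21, -9-6i]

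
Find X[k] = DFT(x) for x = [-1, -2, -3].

X[k] = Σ(n=0 to 2) x[n] · ω_3^(nk)
where ω_3 = e^(-2πi/3)

Computing each X[k]:
X[0] = -6
X[1] = 1.5000-0.8660i
X[2] = 1.5000+0.8660i

X = [-6, 1.5000-0.8660i, 1.5000+0.8660i]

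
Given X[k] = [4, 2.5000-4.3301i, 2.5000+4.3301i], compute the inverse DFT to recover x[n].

x[n] = (1/3) Σ(k=0 to 2) X[k] · e^(2πikn/3)

Computing each x[n]:
x[0] = 3
x[1] = 3
x[2] = -2

x = [3, 3, -2]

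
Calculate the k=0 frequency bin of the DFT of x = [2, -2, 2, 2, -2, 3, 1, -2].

X[0] = Σ(n=0 to 7) x[n] · ω_8^0 = Σ x[n]
= (2) + (-2) + (2) + (2) + (-2) + (3) + (1) + (-2)

X[0] = 4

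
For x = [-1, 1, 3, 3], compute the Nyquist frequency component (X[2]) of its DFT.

X[2] = Σ(n=0 to 3) x[n] · ω_4^(2n) where ω_4 = e^(-2πi/4)
= (-1)·ω_4^0 + (1)·ω_4^2 + (3)·ω_4^4 + (3)·ω_4^6

X[2] = -2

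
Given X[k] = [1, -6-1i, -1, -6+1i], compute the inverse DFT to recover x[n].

x[n] = (1/4) Σ(k=0 to 3) X[k] · e^(2πikn/4)

Computing each x[n]:
x[0] = -3
x[1] = 1
x[2] = 3
x[3] = 0

x = [-3, 1, 3, 0]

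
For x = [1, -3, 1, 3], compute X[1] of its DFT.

X[1] = Σ(n=0 to 3) x[n] · ω_4^(1n) where ω_4 = e^(-2πi/4)
= (1)·ω_4^0 + (-3)·ω_4^1 + (1)·ω_4^2 + (3)·ω_4^3

X[1] = 6i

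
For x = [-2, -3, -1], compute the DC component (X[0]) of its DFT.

X[0] = Σ(n=0 to 2) x[n] · ω_3^0 = Σ x[n]
= (-2) + (-3) + (-1)

X[0] = -6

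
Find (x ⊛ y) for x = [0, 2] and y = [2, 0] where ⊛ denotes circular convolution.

(x ⊛ y)[n] = Σ(m=0 to 1) x[m] · y[(n-m) mod 2]

Computing each output sample:
(x ⊛ y)[0] = 0
(x ⊛ y)[1] = 4

x ⊛ y = [0, 4]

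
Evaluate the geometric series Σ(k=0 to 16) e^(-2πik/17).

Sum of all nth roots of unity equals 0 for n > 1 (geometric series with r ≠ 1).

0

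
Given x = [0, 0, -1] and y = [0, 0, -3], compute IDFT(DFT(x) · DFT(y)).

(x ⊛ y)[n] = Σ(m=0 to 2) x[m] · y[(n-m) mod 3]

Computing each output sample:
(x ⊛ y)[0] = 0
(x ⊛ y)[1] = 3
(x ⊛ y)[2] = 0

x ⊛ y = [0, 3, 0]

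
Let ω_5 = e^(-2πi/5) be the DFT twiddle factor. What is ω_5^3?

ω_5^3 = e^(-2πi·3/5)
= cos(-2π·3/5) + i·sin(-2π·3/5)
= cos(-6π/5) + i·sin(-6π/5)

ω_5^3 = cos(-6π/5) + i·sin(-6π/5) = -0.8090+0.5878i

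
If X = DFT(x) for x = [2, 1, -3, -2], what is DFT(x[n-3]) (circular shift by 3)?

Time shift by 3: X_shifted[k] = ω_4^(3k) · X[k]
Shifted x = [1, -3, -2, 2]

DFT(x[n-3]) = [-2, 3+5i, 0, 3-5i]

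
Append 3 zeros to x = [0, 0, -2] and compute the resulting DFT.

Original 3-point DFT: [-2, 1.0000-1.7321i, 1.0000+1.7321i]
Zero-padded 6-point DFT provides frequency interpolation.

DFT_6([x, 0, ...]) = [-2, 1.0000+1.7321i, 1.0000-1.7321i, -2, 1.0000+1.7321i, 1.0000-1.7321i]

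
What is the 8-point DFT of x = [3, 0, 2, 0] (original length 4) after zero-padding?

Original 4-point DFT: [5, 1, 5, 1]
Zero-padded 8-point DFT provides frequency interpolation.

DFT_8([x, 0, ...]) = [5, 3-2i, 1, 3+2i, 5, 3-2i, 1, 3+2i]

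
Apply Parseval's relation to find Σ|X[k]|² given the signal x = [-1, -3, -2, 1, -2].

Parseval: Σ|x[n]|² = (1/N)Σ|X[k]|², so Σ|X[k]|² = N·Σ|x[n]|² = 5·19.0000

Σ|X[k]|² = N·Σ|x[n]|² = 5·19.0000 = 95.0000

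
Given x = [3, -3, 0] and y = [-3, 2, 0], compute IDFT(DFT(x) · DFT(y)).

(x ⊛ y)[n] = Σ(m=0 to 2) x[m] · y[(n-m) mod 3]

Computing each output sample:
(x ⊛ y)[0] = -9
(x ⊛ y)[1] = 15
(x ⊛ y)[2] = -6

x ⊛ y = [-9, 15, -6]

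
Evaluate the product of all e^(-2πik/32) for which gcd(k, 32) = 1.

The primitive 32nd roots of unity are ω_32^k for k coprime to 32: k ∈ {1, 3, 5, 7, 9, 11, 13, 15, 17, 19, 21, 23, 25, 27, 29, 31}
Their product equals the constant term of the cyclotomic polynomial Φ_32(x) up to sign.
For n ≥ 3, the product of all primitive nth roots of unity is 1. (For n=1 it is 1; for n=2 it is -1.)

1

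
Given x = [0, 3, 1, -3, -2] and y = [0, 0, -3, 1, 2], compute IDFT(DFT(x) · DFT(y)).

(x ⊛ y)[n] = Σ(m=0 to 4) x[m] · y[(n-m) mod 5]

Computing each output sample:
(x ⊛ y)[0] = 16
(x ⊛ y)[1] = 5
(x ⊛ y)[2] = -8
(x ⊛ y)[3] = -13
(x ⊛ y)[4] = 0

x ⊛ y = [16, 5, -8, -13, 0]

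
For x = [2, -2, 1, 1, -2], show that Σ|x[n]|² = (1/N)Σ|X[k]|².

Time domain:
Σ|x[n]|² = |2|² + |-2|² + |1|² + |1|² + |-2|² = 14.0000

Frequency domain:
(1/5)Σ|X[k]|² = (1/5)(|0|² + |-0.8541|² + |5.8541|² + |5.8541|² + |-0.8541|²) = (1/5)·70.0000 = 14.0000

Both sides agree, confirming Parseval's theorem.

Σ|x[n]|² = (1/N)Σ|X[k]|² = 14.0000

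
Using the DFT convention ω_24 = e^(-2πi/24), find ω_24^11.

ω_24^11 = e^(-2πi·11/24)
= cos(-2π·11/24) + i·sin(-2π·11/24)
= cos(-22π/24) + i·sin(-22π/24)

ω_24^11 = cos(-22π/24) + i·sin(-22π/24) = -0.9659-0.2588i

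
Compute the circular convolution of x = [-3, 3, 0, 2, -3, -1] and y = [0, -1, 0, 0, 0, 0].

(x ⊛ y)[n] = Σ(m=0 to 5) x[m] · y[(n-m) mod 6]

Computing each output sample:
(x ⊛ y)[0] = 1
(x ⊛ y)[1] = 3
(x ⊛ y)[2] = -3
(x ⊛ y)[3] = 0
(x ⊛ y)[4] = -2
(x ⊛ y)[5] = 3

x ⊛ y = [1, 3, -3, 0, -2, 3]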